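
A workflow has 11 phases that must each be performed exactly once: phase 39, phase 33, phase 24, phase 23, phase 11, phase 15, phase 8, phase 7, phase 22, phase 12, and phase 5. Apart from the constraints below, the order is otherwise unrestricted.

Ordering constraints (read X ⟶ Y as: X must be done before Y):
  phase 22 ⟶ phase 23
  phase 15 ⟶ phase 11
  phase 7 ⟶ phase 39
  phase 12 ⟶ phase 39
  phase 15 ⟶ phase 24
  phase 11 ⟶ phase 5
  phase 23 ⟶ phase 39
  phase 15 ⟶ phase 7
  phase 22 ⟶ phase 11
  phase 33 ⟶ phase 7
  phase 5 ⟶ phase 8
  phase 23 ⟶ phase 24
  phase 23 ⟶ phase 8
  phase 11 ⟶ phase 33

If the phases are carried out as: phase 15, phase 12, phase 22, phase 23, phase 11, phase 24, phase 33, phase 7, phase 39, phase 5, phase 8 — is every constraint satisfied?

Yes

Every stated constraint is respected: phase 23 sits at position 4, ahead of phase 8 at position 11, and each of the other listed pairs likewise has the predecessor earlier in the sequence.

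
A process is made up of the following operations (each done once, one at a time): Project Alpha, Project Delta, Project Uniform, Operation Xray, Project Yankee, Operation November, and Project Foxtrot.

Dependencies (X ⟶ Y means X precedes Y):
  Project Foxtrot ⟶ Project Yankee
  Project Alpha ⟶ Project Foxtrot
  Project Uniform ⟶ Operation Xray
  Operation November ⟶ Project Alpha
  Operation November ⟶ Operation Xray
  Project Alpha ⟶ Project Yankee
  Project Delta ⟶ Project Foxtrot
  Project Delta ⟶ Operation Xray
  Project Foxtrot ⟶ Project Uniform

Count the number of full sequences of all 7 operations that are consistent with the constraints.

2 operations have no prerequisites (Project Delta, Operation November), so any of them could come first.
Enumerating by repeatedly choosing an available operation (one whose prerequisites are all placed) gives 9 distinct complete orderings.

9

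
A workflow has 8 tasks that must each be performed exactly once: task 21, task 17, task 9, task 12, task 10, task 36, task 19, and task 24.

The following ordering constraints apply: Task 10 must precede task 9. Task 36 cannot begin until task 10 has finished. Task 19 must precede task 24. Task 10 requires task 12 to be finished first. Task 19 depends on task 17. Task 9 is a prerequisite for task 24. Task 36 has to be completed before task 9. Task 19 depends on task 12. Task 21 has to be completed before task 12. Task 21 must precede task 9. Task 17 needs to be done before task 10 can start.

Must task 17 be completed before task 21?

No

Nothing in the constraints links task 17 and task 21; they are unordered relative to each other.
A valid ordering placing task 21 before task 17 exists, so the answer is no.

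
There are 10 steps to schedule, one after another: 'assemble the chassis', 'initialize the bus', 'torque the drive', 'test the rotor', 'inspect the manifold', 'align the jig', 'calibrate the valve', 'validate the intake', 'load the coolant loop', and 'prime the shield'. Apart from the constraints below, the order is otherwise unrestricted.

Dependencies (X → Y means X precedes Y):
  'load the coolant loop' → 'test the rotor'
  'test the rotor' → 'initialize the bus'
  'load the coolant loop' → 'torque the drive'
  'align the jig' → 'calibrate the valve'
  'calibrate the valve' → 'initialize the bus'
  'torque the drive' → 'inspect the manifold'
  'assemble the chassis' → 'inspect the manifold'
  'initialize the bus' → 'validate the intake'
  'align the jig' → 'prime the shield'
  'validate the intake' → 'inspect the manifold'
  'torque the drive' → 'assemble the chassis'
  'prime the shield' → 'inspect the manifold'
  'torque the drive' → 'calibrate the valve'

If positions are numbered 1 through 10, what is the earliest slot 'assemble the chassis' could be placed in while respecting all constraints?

3

Working backwards through the constraints from 'assemble the chassis', its full set of required predecessors is 'torque the drive', 'load the coolant loop' — 2 of them.
With 2 mandatory predecessors, the earliest 'assemble the chassis' can sit is position 2+1 = 3, and placing just those 2 first achieves it.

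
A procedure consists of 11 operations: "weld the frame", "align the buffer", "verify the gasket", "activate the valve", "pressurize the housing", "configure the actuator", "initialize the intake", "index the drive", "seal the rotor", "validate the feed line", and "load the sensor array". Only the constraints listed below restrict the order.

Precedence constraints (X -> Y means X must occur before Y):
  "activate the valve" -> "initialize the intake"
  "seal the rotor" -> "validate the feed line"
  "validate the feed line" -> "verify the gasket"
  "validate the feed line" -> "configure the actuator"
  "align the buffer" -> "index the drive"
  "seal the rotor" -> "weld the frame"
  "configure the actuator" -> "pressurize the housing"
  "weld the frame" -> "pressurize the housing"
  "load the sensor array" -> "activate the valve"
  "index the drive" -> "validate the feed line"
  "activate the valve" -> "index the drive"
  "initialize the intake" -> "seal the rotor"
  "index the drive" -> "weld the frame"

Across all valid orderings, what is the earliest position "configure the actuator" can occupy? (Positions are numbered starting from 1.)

8

Working backwards through the constraints from "configure the actuator", its full set of required predecessors is "align the buffer", "activate the valve", "initialize the intake", "index the drive", "seal the rotor", "validate the feed line", "load the sensor array" — 7 of them.
With 7 mandatory predecessors, the earliest "configure the actuator" can sit is position 7+1 = 8, and placing just those 7 first achieves it.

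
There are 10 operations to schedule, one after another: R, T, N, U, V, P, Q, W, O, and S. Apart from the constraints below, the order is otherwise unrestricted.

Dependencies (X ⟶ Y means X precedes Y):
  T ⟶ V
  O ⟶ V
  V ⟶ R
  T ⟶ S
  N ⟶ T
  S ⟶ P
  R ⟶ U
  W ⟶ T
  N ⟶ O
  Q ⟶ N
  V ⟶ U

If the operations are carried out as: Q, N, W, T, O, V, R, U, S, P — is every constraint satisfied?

Checking each listed constraint against this order: for instance, T is in position 4 and S in position 9, so that constraint holds — and the remaining constraints check out the same way.

Yes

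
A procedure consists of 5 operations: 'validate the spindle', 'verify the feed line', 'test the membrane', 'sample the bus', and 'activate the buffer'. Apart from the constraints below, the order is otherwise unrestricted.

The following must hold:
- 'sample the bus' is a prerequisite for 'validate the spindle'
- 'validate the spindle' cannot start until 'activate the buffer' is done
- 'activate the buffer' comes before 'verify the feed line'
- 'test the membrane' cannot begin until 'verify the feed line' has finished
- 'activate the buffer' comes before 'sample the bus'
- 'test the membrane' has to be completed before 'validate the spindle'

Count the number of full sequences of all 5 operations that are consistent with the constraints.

'activate the buffer' is the only operation with nothing required before it, so every ordering starts there.
Counting all ways to extend the partial order to a total order gives 3.

3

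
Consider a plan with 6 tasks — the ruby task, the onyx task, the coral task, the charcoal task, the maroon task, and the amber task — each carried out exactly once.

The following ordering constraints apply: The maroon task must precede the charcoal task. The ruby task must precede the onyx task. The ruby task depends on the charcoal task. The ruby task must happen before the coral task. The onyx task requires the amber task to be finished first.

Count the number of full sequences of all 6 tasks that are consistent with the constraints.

The tasks with no prerequisites are the maroon task, the amber task; any of them can be placed first.
Systematically extending each partial ordering one task at a time and counting, there are 9 complete orderings.

9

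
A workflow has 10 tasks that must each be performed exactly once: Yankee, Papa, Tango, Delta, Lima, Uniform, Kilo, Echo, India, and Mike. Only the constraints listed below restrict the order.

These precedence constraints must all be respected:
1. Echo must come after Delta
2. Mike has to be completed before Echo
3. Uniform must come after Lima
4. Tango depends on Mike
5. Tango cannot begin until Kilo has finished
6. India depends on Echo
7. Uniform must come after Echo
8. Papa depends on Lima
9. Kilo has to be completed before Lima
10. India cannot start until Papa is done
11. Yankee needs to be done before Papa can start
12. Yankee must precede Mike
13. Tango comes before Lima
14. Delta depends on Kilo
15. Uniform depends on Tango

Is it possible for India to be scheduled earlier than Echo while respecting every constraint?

No

Following Echo → India, Echo must precede India in every valid ordering.
So no valid ordering can have India before Echo.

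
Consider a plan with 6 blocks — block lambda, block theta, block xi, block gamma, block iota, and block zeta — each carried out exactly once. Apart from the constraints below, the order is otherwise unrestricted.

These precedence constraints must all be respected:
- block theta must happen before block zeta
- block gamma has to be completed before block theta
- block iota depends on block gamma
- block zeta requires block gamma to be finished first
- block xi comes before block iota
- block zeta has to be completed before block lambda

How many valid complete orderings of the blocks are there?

14

The blocks with no prerequisites are block xi, block gamma; any of them can be placed first.
Counting all ways to extend the partial order to a total order gives 14.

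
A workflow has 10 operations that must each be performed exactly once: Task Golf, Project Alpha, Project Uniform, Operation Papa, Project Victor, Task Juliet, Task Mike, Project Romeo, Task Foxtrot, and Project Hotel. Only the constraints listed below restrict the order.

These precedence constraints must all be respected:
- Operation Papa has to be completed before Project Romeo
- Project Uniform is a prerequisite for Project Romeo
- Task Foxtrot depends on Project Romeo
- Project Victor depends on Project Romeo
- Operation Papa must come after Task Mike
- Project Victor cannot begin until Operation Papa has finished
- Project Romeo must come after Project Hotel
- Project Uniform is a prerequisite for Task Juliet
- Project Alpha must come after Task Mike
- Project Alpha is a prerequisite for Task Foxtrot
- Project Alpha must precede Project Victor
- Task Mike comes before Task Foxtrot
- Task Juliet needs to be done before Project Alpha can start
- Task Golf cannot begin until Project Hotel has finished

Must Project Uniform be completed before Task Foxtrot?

Yes

Following the dependencies: Project Uniform → Project Romeo → Task Foxtrot.
Hence Project Uniform necessarily comes before Task Foxtrot.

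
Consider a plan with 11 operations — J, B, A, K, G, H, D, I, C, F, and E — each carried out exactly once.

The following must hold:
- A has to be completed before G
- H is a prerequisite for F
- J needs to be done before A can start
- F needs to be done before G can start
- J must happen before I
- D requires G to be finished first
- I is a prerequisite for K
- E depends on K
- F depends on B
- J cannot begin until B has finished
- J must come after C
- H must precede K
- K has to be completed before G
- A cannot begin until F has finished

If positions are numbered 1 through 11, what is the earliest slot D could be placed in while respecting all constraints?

10

The operations that are forced before D, directly or transitively, are J, B, A, K, G, H, I, C, F. That's 9 operations.
So at minimum 9 operations come before D, putting D no earlier than position 10. That position is achievable by scheduling exactly those predecessors first.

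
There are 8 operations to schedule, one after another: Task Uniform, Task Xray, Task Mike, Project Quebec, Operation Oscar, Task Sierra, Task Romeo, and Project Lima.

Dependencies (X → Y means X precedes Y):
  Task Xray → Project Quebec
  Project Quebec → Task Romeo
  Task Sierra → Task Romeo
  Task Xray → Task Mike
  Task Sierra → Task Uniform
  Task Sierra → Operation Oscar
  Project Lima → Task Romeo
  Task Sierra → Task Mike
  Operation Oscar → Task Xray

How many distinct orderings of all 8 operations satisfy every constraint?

116

The operations with no prerequisites are Task Sierra, Project Lima; any of them can be placed first.
Counting all ways to extend the partial order to a total order gives 116.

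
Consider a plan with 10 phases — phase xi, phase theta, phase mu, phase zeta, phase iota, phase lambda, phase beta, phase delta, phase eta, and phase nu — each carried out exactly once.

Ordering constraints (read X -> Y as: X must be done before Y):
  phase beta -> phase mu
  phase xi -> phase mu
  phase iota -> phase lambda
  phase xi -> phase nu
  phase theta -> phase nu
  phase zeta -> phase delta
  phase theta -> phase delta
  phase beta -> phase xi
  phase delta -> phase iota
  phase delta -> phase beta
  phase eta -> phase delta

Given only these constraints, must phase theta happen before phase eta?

No

Nothing in the constraints links phase theta and phase eta; they are unordered relative to each other.
So phase theta can come before phase eta or after — it is not forced.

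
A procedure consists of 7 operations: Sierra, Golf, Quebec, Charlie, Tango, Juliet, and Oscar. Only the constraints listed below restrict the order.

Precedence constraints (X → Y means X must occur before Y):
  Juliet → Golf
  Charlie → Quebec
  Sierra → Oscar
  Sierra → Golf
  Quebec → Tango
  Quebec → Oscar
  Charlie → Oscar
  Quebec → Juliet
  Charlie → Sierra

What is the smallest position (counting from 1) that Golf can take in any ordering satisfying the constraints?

5

The operations that are forced before Golf, directly or transitively, are Sierra, Quebec, Charlie, Juliet. That's 4 operations.
So at minimum 4 operations come before Golf, putting Golf no earlier than position 5. That position is achievable by scheduling exactly those predecessors first.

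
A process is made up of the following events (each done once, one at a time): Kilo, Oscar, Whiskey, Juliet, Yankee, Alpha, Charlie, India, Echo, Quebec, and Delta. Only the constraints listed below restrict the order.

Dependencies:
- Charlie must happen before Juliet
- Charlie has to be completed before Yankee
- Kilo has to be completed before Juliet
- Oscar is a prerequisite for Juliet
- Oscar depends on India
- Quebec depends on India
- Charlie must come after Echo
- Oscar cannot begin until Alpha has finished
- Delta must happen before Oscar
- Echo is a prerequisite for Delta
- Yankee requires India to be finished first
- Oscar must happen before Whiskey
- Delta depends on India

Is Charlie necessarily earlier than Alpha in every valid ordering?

Charlie and Alpha are not related by any chain of constraints.
So Charlie can come before Alpha or after — it is not forced.

No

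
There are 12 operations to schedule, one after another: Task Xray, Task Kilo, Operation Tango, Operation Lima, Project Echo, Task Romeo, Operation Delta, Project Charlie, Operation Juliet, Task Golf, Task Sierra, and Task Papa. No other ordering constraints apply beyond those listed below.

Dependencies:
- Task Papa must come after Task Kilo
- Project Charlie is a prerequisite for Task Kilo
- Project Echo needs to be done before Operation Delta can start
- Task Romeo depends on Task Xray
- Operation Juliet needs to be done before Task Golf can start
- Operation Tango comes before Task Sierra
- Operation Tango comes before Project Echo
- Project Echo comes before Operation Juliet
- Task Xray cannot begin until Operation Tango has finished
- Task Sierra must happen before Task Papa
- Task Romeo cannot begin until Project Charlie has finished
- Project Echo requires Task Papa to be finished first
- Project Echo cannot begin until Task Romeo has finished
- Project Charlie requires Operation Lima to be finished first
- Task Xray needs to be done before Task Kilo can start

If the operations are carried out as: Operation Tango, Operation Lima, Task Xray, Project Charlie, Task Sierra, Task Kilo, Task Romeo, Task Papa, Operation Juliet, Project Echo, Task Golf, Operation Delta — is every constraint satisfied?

The sequence places Operation Juliet ahead of Project Echo.
Since Project Echo is required before Operation Juliet, the ordering is invalid.

No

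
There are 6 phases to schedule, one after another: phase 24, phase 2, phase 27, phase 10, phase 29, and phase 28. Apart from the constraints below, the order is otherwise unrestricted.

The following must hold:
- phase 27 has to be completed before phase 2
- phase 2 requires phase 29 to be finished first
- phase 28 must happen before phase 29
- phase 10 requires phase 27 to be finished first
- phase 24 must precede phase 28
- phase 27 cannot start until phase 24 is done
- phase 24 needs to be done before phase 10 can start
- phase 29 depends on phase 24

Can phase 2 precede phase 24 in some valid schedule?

No

Following phase 24 → phase 27 → phase 2, phase 24 must precede phase 2 in every valid ordering.
Hence phase 2 can never be scheduled before phase 24.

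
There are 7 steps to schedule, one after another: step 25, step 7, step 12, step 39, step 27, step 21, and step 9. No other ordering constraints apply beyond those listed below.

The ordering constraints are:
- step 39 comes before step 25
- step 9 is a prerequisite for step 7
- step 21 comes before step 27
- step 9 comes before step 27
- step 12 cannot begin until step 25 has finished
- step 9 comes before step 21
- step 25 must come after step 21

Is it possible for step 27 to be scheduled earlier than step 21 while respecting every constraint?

No

Following step 21 → step 27, step 21 must precede step 27 in every valid ordering.
So no valid ordering can have step 27 before step 21.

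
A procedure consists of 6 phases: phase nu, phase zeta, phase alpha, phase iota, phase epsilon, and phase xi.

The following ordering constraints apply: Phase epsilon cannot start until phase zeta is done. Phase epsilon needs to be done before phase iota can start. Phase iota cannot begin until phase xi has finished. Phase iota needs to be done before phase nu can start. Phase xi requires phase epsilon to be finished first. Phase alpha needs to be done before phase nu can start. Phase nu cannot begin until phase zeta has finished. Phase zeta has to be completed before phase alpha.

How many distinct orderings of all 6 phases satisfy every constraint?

Phase zeta is the only phase with nothing required before it, so every ordering starts there.
Enumerating by repeatedly choosing an available phase (one whose prerequisites are all placed) gives 4 distinct complete orderings.

4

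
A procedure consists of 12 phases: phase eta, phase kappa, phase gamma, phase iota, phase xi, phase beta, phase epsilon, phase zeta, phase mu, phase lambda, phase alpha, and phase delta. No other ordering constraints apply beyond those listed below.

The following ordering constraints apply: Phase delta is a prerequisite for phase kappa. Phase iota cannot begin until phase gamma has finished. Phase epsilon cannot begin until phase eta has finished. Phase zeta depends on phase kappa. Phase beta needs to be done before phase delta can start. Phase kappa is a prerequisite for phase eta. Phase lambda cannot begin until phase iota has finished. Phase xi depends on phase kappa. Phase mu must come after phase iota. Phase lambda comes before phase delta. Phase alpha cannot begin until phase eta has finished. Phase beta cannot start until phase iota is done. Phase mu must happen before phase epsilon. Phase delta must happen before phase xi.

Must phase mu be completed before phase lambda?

No chain of constraints connects phase mu to phase lambda in either direction.
So phase mu can come before phase lambda or after — it is not forced.

No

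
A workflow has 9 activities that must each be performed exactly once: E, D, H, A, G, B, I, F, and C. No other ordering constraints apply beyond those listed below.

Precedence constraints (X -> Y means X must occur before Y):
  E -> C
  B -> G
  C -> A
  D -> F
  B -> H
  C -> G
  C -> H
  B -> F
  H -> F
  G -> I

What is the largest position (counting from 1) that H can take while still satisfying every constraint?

8

The only activity forced after H (directly or by a chain) is F.
With 1 mandatory successor out of 9 activities total, the latest slot for H is 9−1 = 8, and it's reachable by doing all non-successors before H.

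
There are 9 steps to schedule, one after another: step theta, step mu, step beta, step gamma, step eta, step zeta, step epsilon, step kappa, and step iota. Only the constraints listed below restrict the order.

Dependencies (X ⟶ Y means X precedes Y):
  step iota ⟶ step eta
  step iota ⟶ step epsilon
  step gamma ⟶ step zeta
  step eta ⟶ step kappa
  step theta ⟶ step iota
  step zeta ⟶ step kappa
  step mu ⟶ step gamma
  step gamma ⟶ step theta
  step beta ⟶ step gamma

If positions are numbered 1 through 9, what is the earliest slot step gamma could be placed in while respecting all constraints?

Every step that must precede step gamma has to come before it. Tracing all chains that end at step gamma, those steps are: step mu, step beta — 2 in total.
So at minimum 2 steps come before step gamma, putting step gamma no earlier than position 3. That position is achievable by scheduling exactly those predecessors first.

3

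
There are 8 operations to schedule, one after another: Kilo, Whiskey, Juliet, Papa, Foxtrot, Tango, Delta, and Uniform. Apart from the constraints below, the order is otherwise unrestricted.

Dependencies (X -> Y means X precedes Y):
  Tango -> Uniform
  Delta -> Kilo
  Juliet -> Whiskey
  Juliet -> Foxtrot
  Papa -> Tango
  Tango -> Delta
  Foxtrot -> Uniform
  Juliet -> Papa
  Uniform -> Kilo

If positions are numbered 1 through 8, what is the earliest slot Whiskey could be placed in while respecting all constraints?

2

Working backwards through the constraints from Whiskey, its only required predecessor is Juliet.
With 1 mandatory predecessor, the earliest Whiskey can sit is position 1+1 = 2, and placing just that one first achieves it.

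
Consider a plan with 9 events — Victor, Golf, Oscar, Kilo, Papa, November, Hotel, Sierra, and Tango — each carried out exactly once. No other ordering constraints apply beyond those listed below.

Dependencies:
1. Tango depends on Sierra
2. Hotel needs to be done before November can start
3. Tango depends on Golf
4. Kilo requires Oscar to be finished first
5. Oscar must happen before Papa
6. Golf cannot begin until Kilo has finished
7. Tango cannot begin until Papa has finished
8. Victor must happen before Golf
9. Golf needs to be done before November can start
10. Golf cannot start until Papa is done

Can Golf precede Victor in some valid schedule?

The constraints give a chain Victor → Golf, which forces Victor before Golf.
So no valid ordering can have Golf before Victor.

No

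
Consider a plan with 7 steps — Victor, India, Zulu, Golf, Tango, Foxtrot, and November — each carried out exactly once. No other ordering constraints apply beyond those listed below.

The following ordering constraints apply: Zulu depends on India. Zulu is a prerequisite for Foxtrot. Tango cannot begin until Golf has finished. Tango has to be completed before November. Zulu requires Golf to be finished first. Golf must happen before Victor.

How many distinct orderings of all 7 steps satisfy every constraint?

90

The steps with no prerequisites are India, Golf; any of them can be placed first.
Enumerating by repeatedly choosing an available step (one whose prerequisites are all placed) gives 90 distinct complete orderings.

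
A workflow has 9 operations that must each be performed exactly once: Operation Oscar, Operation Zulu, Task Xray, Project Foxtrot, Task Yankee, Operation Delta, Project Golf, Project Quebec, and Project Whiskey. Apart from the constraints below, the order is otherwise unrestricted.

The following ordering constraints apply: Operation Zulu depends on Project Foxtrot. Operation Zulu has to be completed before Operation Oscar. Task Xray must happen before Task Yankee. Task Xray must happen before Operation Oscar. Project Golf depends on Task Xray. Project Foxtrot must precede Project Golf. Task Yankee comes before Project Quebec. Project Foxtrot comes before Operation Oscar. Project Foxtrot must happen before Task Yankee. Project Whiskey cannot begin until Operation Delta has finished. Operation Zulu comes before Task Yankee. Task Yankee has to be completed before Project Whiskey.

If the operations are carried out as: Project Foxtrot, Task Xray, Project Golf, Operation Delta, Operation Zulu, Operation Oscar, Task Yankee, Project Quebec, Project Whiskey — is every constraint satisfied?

Every stated constraint is respected: Project Foxtrot sits at position 1, ahead of Task Yankee at position 7, and each of the other listed pairs likewise has the predecessor earlier in the sequence.

Yes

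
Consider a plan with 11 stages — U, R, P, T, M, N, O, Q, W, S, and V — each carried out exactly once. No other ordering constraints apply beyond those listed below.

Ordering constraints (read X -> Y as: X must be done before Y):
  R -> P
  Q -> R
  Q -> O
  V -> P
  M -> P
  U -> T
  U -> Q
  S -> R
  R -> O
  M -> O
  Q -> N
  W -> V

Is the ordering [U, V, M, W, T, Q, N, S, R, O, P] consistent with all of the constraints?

The sequence places V ahead of W.
Since W is required before V, the ordering is invalid.

No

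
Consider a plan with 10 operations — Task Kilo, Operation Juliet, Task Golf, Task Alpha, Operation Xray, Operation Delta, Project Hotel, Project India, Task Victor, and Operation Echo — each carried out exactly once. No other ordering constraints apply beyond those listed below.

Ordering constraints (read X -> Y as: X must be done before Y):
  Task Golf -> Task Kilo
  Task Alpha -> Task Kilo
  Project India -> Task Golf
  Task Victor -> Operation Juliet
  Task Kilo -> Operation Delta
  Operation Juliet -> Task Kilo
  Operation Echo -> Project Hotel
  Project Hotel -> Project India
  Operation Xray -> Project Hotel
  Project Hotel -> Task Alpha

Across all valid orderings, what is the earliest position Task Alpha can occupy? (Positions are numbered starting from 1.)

4

Working backwards through the constraints from Task Alpha, its full set of required predecessors is Operation Xray, Project Hotel, Operation Echo — 3 of them.
With 3 mandatory predecessors, the earliest Task Alpha can sit is position 3+1 = 4, and placing just those 3 first achieves it.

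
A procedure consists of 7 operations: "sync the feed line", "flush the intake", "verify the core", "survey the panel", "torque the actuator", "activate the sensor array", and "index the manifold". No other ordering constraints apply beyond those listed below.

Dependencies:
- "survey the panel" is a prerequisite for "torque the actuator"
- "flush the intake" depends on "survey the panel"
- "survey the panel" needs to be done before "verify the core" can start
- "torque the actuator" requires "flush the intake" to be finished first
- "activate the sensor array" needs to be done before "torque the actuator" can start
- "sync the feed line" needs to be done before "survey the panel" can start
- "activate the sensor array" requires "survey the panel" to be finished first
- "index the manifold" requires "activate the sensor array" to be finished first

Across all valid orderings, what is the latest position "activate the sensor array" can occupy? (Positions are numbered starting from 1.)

Every operation that must follow "activate the sensor array" has to come after it. Tracing all chains starting from "activate the sensor array", those operations are: "torque the actuator", "index the manifold" — 2 in total.
So at least 2 operations follow "activate the sensor array", putting "activate the sensor array" no later than position 5. That position is achievable by scheduling everything else first.

5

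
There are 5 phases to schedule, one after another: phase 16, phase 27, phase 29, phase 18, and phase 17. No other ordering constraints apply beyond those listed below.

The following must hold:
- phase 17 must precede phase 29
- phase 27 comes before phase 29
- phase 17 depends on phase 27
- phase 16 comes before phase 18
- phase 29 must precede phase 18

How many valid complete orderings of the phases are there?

4

The phases with no prerequisites are phase 16, phase 27; any of them can be placed first.
Systematically extending each partial ordering one phase at a time and counting, there are 4 complete orderings.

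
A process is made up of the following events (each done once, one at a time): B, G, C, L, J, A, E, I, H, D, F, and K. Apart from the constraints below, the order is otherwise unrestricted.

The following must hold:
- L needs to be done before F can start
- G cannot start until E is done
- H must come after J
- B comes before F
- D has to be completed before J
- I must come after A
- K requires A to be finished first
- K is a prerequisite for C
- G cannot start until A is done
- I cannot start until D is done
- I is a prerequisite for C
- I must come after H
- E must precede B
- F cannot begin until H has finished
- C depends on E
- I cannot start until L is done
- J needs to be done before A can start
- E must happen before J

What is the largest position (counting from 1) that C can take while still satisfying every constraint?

12

C has no required successors, so nothing stops it from going last (position 12).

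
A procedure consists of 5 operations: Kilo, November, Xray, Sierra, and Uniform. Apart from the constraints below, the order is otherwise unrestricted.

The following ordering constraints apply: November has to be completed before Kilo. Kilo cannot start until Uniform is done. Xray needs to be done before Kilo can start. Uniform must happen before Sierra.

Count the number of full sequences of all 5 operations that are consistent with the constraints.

3 operations have no prerequisites (November, Xray, Uniform), so any of them could come first.
Systematically extending each partial ordering one operation at a time and counting, there are 18 complete orderings.

18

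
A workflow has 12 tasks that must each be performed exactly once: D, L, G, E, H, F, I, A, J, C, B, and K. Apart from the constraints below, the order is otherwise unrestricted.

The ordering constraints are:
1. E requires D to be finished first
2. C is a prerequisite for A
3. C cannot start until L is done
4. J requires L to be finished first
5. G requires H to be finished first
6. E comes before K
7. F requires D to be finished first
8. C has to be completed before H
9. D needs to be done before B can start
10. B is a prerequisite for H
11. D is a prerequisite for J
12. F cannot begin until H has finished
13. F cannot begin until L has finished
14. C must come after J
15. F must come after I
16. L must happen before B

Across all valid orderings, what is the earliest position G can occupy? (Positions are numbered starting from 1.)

7

Every task that must precede G has to come before it. Tracing all chains that end at G, those tasks are: D, L, H, J, C, B — 6 in total.
With 6 mandatory predecessors, the earliest G can sit is position 6+1 = 7, and placing just those 6 first achieves it.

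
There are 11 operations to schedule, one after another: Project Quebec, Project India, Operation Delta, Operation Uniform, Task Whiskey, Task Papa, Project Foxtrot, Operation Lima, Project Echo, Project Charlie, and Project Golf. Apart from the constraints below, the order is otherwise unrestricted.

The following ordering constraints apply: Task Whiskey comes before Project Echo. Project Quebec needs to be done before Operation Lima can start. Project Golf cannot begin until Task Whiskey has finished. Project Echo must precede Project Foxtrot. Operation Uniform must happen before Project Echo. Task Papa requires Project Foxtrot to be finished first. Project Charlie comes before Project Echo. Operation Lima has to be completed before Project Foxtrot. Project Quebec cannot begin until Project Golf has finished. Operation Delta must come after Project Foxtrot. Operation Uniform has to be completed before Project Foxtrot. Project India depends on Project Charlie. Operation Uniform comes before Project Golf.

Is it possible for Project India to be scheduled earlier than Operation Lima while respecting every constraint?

Yes

The constraints leave Project India and Operation Lima unordered relative to each other; nothing requires Operation Lima earlier.
So a valid ordering placing Project India earlier than Operation Lima exists.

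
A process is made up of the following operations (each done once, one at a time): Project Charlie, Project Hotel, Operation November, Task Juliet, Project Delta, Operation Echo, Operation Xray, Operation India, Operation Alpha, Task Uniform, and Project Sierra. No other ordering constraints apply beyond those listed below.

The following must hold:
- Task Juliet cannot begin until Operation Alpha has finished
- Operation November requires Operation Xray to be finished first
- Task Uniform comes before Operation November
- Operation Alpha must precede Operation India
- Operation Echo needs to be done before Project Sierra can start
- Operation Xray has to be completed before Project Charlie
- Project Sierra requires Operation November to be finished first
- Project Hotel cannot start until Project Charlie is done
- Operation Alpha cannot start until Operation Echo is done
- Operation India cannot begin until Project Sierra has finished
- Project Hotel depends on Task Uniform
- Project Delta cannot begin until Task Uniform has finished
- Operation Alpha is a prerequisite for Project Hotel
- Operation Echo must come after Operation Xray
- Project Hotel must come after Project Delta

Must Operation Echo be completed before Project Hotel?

Yes

Tracing the constraints gives a chain: Operation Echo → Operation Alpha → Project Hotel.
So Operation Echo must precede Project Hotel in any valid ordering.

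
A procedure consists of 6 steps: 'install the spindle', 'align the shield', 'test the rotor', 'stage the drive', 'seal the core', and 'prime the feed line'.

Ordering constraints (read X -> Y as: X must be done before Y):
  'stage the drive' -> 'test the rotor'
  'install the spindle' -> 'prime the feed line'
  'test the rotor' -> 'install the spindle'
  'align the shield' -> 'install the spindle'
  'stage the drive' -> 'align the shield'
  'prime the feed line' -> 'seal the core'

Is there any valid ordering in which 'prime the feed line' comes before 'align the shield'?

No

Following 'align the shield' → 'install the spindle' → 'prime the feed line', 'align the shield' must precede 'prime the feed line' in every valid ordering.
So no valid ordering can have 'prime the feed line' before 'align the shield'.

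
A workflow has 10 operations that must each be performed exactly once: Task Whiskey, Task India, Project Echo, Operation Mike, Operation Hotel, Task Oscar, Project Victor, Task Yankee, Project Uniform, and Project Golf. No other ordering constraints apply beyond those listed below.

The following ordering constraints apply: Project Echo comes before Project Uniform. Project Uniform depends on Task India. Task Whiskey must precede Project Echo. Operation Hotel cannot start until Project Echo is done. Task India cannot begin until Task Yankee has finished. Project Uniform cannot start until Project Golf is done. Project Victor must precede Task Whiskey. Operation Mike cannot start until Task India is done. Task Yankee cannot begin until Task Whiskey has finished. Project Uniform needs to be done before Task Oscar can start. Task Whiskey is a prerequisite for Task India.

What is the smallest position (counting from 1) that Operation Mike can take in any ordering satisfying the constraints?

The operations that are forced before Operation Mike, directly or transitively, are Task Whiskey, Task India, Project Victor, Task Yankee. That's 4 operations.
So at minimum 4 operations come before Operation Mike, putting Operation Mike no earlier than position 5. That position is achievable by scheduling exactly those predecessors first.

5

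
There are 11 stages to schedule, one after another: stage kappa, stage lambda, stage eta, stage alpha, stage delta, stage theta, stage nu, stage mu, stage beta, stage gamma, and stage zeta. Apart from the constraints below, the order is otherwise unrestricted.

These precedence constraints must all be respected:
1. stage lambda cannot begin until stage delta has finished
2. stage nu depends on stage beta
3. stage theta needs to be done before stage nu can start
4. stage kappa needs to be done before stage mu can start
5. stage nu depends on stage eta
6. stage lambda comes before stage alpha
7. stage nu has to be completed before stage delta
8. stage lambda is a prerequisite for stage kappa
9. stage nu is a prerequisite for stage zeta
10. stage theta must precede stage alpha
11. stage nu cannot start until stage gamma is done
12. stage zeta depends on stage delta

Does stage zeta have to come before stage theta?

No

There is a chain stage theta → stage nu → stage zeta, which puts stage theta before stage zeta.
So stage zeta does not have to come before stage theta — it cannot.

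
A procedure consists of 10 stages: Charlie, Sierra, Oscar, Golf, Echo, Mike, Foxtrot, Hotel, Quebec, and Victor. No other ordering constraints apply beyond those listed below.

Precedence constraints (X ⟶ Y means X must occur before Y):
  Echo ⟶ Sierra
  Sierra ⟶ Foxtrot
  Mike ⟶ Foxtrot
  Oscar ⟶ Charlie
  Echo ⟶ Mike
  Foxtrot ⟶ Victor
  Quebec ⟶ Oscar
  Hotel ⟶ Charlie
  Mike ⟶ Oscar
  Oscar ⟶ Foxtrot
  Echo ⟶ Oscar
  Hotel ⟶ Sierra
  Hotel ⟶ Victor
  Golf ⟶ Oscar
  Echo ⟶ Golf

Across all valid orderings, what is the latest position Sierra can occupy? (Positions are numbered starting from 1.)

8

The stages that are forced after Sierra, directly or by a chain of constraints, are Foxtrot, Victor. That's 2 stages.
So at least 2 stages follow Sierra, putting Sierra no later than position 8. That position is achievable by scheduling everything else first.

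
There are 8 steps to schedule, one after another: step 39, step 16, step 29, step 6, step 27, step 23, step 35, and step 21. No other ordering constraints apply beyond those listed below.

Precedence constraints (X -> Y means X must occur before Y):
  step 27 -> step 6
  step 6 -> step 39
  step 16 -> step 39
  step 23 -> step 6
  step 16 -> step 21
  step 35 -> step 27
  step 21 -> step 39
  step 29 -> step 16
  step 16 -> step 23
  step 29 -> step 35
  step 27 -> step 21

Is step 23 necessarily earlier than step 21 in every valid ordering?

Step 23 and step 21 are not related by any chain of constraints.
There exist valid orderings with step 21 before step 23, so step 23 is not required to come first.

No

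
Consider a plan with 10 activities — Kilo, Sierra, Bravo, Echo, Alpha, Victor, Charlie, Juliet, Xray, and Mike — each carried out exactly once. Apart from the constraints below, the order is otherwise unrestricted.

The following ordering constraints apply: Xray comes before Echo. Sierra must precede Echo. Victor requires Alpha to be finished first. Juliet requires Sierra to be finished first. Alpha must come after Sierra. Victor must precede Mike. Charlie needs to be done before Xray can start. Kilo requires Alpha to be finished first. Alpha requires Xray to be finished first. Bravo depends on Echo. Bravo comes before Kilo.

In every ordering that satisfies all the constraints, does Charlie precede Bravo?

There is a constraint chain Charlie → Xray → Echo → Bravo.
So Charlie must precede Bravo in any valid ordering.

Yes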